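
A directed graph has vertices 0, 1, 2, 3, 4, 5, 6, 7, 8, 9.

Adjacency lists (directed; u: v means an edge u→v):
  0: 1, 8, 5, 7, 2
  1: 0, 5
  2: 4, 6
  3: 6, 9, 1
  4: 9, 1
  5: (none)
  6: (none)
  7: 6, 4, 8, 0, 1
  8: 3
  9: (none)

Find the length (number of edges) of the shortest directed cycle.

2

For each vertex v, BFS finds the shortest path from v back to v.
The shortest such closed walk is 0 → 1 → 0, length 2.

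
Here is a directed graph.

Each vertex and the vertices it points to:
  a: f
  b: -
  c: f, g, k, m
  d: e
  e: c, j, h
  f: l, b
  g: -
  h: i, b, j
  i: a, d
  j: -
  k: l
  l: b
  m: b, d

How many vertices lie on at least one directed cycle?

6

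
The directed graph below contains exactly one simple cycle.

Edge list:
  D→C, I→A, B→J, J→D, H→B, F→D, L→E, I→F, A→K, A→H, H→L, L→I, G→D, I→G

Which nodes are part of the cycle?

A, H, I, L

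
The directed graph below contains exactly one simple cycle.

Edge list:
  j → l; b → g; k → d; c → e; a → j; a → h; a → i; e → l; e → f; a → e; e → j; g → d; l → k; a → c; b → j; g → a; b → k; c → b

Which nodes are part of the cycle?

a, b, c, g

DFS with gray/black marking from a:
a gray
  j gray
    l gray
      k gray
        d gray
        d black
      k black
    l black
  j black
  c gray
    e gray
      e→j: j black — skip
      f gray
      f black
      e→l: l black — skip
    e black
    b gray
      b→k: k black — skip
      g gray
        g→a: a is gray → back edge
Back edge closes the cycle a → c → b → g → a; its vertices are {a, b, c, g}.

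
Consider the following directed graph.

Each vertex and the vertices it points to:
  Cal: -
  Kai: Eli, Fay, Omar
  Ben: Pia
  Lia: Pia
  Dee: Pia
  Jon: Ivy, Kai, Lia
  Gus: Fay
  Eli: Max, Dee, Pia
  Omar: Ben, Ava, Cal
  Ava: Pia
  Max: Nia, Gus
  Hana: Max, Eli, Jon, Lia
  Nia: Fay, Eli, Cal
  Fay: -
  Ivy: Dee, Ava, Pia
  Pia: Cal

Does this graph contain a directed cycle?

DFS with white/gray/black marking, starting from Omar:
Omar gray
  Ben gray
    Pia gray
      Cal gray
      Cal black
    Pia black
  Ben black
  Ava gray
    Ava→Pia: Pia black — skip
  Ava black
  Omar→Cal: Cal black — skip
Omar black
Kai gray
  Eli gray
    Max gray
      Nia gray
        Fay gray
        Fay black
        Nia→Eli: Eli is gray → back edge
Back edge found, so a cycle exists: Eli → Max → Nia → Eli.

Yes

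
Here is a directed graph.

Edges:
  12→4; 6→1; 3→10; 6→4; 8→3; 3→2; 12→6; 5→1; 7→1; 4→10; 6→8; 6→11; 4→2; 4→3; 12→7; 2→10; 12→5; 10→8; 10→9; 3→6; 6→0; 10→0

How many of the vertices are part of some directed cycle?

6

A vertex is on a directed cycle iff it belongs to a strongly connected component of size ≥ 2 (or has a self-loop).
The vertices on cycles are {2, 3, 4, 6, 8, 10} — 6 in total.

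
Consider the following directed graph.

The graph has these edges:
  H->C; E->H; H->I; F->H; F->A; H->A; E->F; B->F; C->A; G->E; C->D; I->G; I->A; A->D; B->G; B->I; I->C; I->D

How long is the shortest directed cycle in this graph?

For each vertex v, BFS finds the shortest path from v back to v.
The shortest such closed walk is G → E → H → I → G, length 4.

4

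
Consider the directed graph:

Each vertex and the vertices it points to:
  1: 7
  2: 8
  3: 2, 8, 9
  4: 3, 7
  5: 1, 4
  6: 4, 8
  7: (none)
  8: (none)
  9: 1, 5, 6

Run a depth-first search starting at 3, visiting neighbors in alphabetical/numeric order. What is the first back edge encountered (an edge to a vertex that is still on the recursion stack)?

4→3

DFS from 3 (visiting neighbors in alphabetical/numeric order); mark gray on enter, black on exit:
3 gray
  2 gray
    8 gray
    8 black
  2 black
  3→8: 8 black — skip
  9 gray
    1 gray
      7 gray
      7 black
    1 black
    5 gray
      5→1: 1 black — skip
      4 gray
        4→3: 3 is gray → back edge
First back edge: 4 → 3.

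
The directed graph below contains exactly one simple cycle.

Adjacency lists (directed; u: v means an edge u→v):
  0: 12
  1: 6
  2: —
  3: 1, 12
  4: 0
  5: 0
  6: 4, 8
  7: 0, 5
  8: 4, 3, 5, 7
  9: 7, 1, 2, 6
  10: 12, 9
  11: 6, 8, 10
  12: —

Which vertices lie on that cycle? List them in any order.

DFS with gray/black marking from 6:
6 gray
  4 gray
    0 gray
      12 gray
      12 black
    0 black
  4 black
  8 gray
    8→4: 4 black — skip
    3 gray
      1 gray
        1→6: 6 is gray → back edge
Back edge closes the cycle 6 → 8 → 3 → 1 → 6; its vertices are {1, 3, 6, 8}.

1, 3, 6, 8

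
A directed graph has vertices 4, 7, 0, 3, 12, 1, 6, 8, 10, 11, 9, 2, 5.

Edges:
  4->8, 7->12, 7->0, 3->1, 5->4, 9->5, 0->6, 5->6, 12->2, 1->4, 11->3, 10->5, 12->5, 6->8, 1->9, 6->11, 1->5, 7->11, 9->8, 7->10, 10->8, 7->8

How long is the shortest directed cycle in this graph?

5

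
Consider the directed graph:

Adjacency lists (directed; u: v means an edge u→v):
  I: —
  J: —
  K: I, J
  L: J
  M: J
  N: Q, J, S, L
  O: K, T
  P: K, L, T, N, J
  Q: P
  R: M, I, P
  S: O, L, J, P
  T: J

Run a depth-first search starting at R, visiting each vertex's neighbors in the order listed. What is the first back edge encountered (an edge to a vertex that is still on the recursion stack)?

DFS from R (visiting each vertex's neighbors in the order listed); mark gray on enter, black on exit:
R gray
  M gray
    J gray
    J black
  M black
  I gray
  I black
  P gray
    K gray
      K→I: I black — skip
      K→J: J black — skip
    K black
    L gray
      L→J: J black — skip
    L black
    T gray
      T→J: J black — skip
    T black
    N gray
      Q gray
        Q→P: P is gray → back edge
First back edge: Q → P.

Q→P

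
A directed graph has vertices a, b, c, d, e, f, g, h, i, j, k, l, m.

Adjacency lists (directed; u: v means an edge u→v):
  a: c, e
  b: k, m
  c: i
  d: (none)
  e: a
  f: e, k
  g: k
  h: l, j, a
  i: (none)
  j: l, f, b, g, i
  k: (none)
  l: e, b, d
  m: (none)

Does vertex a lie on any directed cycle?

Yes

a is on a cycle iff a can reach itself via ≥1 edge.
a → e → a — yes.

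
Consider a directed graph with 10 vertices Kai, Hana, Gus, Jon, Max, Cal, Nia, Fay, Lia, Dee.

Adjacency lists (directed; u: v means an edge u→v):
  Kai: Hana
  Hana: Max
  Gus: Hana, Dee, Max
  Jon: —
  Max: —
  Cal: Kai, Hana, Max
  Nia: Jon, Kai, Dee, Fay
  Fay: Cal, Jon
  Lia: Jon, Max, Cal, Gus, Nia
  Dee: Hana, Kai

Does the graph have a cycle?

DFS with white/gray/black marking, starting from Lia:
Lia gray
  Jon gray
  Jon black
  Max gray
  Max black
  Cal gray
    Kai gray
      Hana gray
        Hana→Max: Max black — skip
      Hana black
    Kai black
    Cal→Hana: Hana black — skip
    Cal→Max: Max black — skip
  Cal black
  Gus gray
    Gus→Hana: Hana black — skip
    Dee gray
      Dee→Hana: Hana black — skip
      Dee→Kai: Kai black — skip
    Dee black
    Gus→Max: Max black — skip
  Gus black
  Nia gray
    Nia→Jon: Jon black — skip
    Nia→Kai: Kai black — skip
    Nia→Dee: Dee black — skip
    Fay gray
      Fay→Cal: Cal black — skip
      Fay→Jon: Jon black — skip
    Fay black
  Nia black
Lia black
Every edge goes to a white or black vertex — no back edge, so the graph is acyclic.

No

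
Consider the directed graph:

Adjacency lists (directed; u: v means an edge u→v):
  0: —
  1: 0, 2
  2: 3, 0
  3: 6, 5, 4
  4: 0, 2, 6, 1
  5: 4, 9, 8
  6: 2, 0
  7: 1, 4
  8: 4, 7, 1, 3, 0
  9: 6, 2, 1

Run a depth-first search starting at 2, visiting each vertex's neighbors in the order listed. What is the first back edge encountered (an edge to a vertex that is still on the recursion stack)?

6→2

DFS from 2 (visiting each vertex's neighbors in the order listed); mark gray on enter, black on exit:
2 gray
  3 gray
    6 gray
      6→2: 2 is gray → back edge
First back edge: 6 → 2.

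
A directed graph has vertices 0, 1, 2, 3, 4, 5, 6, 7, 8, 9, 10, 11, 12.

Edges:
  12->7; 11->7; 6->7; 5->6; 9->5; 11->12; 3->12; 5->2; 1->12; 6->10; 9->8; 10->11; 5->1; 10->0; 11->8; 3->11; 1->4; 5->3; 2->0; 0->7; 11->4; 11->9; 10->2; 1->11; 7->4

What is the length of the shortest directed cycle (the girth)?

For each vertex v, BFS finds the shortest path from v back to v.
The shortest such closed walk is 11 → 9 → 5 → 1 → 11, length 4.

4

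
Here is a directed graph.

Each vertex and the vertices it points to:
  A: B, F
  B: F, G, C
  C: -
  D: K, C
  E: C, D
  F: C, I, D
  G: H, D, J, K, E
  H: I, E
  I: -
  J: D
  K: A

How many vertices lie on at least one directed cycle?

A vertex is on a directed cycle iff it belongs to a strongly connected component of size ≥ 2 (or has a self-loop).
The vertices on cycles are {A, B, D, E, F, G, H, J, K} — 9 in total.

9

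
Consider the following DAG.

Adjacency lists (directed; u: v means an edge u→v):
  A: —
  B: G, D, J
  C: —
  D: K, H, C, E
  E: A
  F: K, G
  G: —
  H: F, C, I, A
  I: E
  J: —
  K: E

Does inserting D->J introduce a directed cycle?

No

Adding D→J creates a cycle iff J can already reach D.
Explore from J: no path reaches D. The graph stays acyclic.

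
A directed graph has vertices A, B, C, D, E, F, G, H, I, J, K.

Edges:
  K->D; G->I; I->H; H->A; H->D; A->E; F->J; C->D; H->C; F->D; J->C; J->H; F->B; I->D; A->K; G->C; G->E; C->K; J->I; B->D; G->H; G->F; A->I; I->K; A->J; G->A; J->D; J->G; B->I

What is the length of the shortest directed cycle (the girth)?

3

For each vertex v, BFS finds the shortest path from v back to v.
The shortest such closed walk is G → F → J → G, length 3.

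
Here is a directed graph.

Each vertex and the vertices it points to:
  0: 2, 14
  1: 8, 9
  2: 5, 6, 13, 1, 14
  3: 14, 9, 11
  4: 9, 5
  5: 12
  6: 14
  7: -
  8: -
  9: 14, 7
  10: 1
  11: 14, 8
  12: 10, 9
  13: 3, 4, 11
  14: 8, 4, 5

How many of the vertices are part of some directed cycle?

7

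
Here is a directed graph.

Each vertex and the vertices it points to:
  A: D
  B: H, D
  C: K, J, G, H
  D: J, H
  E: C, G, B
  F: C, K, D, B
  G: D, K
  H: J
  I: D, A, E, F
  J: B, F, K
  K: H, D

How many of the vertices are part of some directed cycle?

8

A vertex is on a directed cycle iff it belongs to a strongly connected component of size ≥ 2 (or has a self-loop).
The vertices on cycles are {B, C, D, F, G, H, J, K} — 8 in total.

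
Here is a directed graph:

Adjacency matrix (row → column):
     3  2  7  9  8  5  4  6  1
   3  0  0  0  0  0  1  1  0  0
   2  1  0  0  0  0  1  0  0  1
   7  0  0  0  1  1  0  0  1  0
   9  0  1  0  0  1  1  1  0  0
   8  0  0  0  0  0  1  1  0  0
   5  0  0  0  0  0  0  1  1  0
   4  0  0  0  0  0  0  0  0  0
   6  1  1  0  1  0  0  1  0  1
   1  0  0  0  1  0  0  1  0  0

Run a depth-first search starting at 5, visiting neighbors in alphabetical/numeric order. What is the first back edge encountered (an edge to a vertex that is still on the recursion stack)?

DFS from 5 (visiting neighbors in alphabetical/numeric order); mark gray on enter, black on exit:
5 gray
  4 gray
  4 black
  6 gray
    1 gray
      1→4: 4 black — skip
      9 gray
        2 gray
          2→1: 1 is gray → back edge
First back edge: 2 → 1.

2→1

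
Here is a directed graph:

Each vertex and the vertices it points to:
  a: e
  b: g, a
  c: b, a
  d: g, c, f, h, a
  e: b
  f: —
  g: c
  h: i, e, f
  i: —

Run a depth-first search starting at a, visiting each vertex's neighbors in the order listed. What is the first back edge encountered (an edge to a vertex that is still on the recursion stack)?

DFS from a (visiting each vertex's neighbors in the order listed); mark gray on enter, black on exit:
a gray
  e gray
    b gray
      g gray
        c gray
          c→b: b is gray → back edge
First back edge: c → b.

c→b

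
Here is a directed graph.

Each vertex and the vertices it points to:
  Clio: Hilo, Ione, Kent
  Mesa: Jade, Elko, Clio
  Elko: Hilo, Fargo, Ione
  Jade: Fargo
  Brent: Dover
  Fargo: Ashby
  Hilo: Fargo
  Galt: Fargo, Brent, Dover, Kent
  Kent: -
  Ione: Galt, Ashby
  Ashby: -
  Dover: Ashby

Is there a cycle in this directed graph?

No

DFS with white/gray/black marking, starting from Hilo:
Hilo gray
  Fargo gray
    Ashby gray
    Ashby black
  Fargo black
Hilo black
Clio gray
  Clio→Hilo: Hilo black — skip
  Ione gray
    Galt gray
      Galt→Fargo: Fargo black — skip
      Brent gray
        Dover gray
          Dover→Ashby: Ashby black — skip
        Dover black
      Brent black
      Galt→Dover: Dover black — skip
      Kent gray
      Kent black
    Galt black
    Ione→Ashby: Ashby black — skip
  Ione black
  Clio→Kent: Kent black — skip
Clio black
Mesa gray
  Jade gray
    Jade→Fargo: Fargo black — skip
  Jade black
  Elko gray
    Elko→Hilo: Hilo black — skip
    Elko→Fargo: Fargo black — skip
    Elko→Ione: Ione black — skip
  Elko black
  Mesa→Clio: Clio black — skip
Mesa black
Every edge goes to a white or black vertex — no back edge, so the graph is acyclic.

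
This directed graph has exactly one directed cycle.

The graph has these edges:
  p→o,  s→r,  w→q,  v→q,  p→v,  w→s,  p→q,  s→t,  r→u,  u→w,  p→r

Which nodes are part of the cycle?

DFS with gray/black marking from r:
r gray
  u gray
    w gray
      s gray
        s→r: r is gray → back edge
Back edge closes the cycle r → u → w → s → r; its vertices are {r, s, u, w}.

r, s, u, w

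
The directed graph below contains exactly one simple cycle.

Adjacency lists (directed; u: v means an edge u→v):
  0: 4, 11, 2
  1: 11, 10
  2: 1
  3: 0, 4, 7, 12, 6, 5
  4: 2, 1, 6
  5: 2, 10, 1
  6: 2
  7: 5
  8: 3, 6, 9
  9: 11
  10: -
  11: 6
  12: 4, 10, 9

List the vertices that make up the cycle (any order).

1, 2, 6, 11

DFS with gray/black marking from 11:
11 gray
  6 gray
    2 gray
      1 gray
        1→11: 11 is gray → back edge
Back edge closes the cycle 11 → 6 → 2 → 1 → 11; its vertices are {1, 2, 6, 11}.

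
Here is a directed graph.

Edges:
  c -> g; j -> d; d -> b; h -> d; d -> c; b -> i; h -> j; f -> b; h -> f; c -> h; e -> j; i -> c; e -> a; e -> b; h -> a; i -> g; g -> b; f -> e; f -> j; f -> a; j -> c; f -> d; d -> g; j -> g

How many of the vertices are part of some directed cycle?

9

A vertex is on a directed cycle iff it belongs to a strongly connected component of size ≥ 2 (or has a self-loop).
The vertices on cycles are {b, c, d, e, f, g, h, i, j} — 9 in total.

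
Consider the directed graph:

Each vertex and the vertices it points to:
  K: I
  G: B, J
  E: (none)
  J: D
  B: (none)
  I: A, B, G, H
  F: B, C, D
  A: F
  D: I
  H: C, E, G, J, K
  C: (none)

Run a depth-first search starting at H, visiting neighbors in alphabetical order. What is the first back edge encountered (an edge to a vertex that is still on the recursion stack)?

F->D

DFS from H (visiting neighbors in alphabetical order); mark gray on enter, black on exit:
H gray
  C gray
  C black
  E gray
  E black
  G gray
    B gray
    B black
    J gray
      D gray
        I gray
          A gray
            F gray
              F→B: B black — skip
              F→C: C black — skip
              F→D: D is gray → back edge
First back edge: F → D.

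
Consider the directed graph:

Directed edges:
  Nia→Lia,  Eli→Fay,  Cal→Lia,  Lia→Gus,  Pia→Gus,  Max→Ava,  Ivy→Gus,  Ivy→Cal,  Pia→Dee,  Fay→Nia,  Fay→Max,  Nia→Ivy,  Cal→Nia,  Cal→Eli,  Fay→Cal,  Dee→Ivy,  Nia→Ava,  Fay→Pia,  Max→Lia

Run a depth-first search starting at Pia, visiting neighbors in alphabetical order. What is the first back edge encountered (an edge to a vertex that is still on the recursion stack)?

Fay->Cal

DFS from Pia (visiting neighbors in alphabetical order); mark gray on enter, black on exit:
Pia gray
  Dee gray
    Ivy gray
      Cal gray
        Eli gray
          Fay gray
            Fay→Cal: Cal is gray → back edge
First back edge: Fay → Cal.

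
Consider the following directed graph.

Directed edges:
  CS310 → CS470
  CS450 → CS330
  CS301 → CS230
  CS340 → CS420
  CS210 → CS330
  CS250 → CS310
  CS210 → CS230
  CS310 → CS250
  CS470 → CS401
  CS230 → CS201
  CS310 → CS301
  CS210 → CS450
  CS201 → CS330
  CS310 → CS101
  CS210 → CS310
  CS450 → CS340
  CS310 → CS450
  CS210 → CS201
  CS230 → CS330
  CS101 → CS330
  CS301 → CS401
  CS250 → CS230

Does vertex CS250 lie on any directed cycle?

CS250 is on a cycle iff CS250 can reach itself via ≥1 edge.
CS250 → CS310 → CS250 — yes.

Yes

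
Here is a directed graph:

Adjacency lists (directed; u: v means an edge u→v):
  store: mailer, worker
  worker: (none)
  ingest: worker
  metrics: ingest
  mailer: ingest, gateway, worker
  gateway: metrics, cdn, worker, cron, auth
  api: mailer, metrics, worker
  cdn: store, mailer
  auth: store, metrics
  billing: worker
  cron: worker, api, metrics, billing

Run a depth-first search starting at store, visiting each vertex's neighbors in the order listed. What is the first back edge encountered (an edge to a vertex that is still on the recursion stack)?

DFS from store (visiting each vertex's neighbors in the order listed); mark gray on enter, black on exit:
store gray
  mailer gray
    ingest gray
      worker gray
      worker black
    ingest black
    gateway gray
      metrics gray
        metrics→ingest: ingest black — skip
      metrics black
      cdn gray
        cdn→store: store is gray → back edge
First back edge: cdn → store.

cdn→store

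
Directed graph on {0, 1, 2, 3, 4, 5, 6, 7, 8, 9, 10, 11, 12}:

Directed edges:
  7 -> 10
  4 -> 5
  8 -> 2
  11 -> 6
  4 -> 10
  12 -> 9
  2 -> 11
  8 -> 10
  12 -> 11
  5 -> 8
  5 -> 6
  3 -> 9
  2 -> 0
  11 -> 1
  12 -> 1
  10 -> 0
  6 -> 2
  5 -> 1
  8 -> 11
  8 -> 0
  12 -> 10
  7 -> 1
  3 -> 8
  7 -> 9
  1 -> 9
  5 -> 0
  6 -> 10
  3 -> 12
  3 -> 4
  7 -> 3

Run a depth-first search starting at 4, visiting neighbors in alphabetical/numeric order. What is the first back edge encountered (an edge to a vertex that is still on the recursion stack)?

11->6

DFS from 4 (visiting neighbors in alphabetical/numeric order); mark gray on enter, black on exit:
4 gray
  5 gray
    0 gray
    0 black
    1 gray
      9 gray
      9 black
    1 black
    6 gray
      2 gray
        2→0: 0 black — skip
        11 gray
          11→1: 1 black — skip
          11→6: 6 is gray → back edge
First back edge: 11 → 6.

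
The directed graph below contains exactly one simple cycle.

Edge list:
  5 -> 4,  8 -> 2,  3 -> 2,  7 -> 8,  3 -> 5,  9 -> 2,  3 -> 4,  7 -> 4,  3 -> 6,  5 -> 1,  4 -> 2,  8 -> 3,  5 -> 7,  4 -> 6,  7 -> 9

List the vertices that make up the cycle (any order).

DFS with gray/black marking from 5:
5 gray
  1 gray
  1 black
  7 gray
    4 gray
      6 gray
      6 black
      2 gray
      2 black
    4 black
    8 gray
      3 gray
        3→4: 4 black — skip
        3→2: 2 black — skip
        3→5: 5 is gray → back edge
Back edge closes the cycle 5 → 7 → 8 → 3 → 5; its vertices are {3, 5, 7, 8}.

3, 5, 7, 8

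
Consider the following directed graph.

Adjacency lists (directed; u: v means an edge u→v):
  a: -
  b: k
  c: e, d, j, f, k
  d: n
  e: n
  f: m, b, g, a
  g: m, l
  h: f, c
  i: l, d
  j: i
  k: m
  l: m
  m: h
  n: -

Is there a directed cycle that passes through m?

Yes

m is on a cycle iff m can reach itself via ≥1 edge.
m → h → f → m — yes.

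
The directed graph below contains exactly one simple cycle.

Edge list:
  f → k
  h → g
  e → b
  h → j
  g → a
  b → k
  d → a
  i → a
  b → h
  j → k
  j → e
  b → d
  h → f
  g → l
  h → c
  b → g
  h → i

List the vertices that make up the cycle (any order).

b, e, h, j

DFS with gray/black marking from b:
b gray
  g gray
    l gray
    l black
    a gray
    a black
  g black
  k gray
  k black
  h gray
    f gray
      f→k: k black — skip
    f black
    j gray
      e gray
        e→b: b is gray → back edge
Back edge closes the cycle b → h → j → e → b; its vertices are {b, e, h, j}.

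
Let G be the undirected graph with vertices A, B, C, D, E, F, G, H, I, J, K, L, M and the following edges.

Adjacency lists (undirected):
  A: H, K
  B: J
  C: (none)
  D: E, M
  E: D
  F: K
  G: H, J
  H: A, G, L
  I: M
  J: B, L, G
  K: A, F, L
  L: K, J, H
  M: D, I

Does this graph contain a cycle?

DFS, tracking each vertex's parent; an edge to a visited non-parent vertex closes a cycle.
Start from C:
visit C (parent –)
visit A (parent –)
  visit H (parent A)
    H–A: parent, skip
    visit G (parent H)
      G–H: parent, skip
      visit J (parent G)
        visit B (parent J)
          B–J: parent, skip
        visit L (parent J)
          visit K (parent L)
            K–A: A visited and ≠ parent → cycle
Cycle: A – H – G – J – L – K – A.

Yes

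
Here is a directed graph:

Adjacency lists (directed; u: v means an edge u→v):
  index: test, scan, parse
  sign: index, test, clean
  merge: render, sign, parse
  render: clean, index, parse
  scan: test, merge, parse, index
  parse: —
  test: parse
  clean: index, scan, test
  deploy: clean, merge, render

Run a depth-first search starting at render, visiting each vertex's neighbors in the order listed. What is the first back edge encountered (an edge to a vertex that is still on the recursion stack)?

DFS from render (visiting each vertex's neighbors in the order listed); mark gray on enter, black on exit:
render gray
  clean gray
    index gray
      test gray
        parse gray
        parse black
      test black
      scan gray
        scan→test: test black — skip
        merge gray
          merge→render: render is gray → back edge
First back edge: merge → render.

merge->render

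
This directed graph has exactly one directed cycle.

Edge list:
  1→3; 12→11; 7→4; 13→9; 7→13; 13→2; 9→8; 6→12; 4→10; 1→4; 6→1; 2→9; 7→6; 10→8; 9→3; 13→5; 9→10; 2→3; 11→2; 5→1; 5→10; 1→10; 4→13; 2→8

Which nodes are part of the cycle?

1, 4, 5, 13

DFS with gray/black marking from 1:
1 gray
  10 gray
    8 gray
    8 black
  10 black
  4 gray
    4→10: 10 black — skip
    13 gray
      9 gray
        9→10: 10 black — skip
        9→8: 8 black — skip
        3 gray
        3 black
      9 black
      2 gray
        2→9: 9 black — skip
        2→3: 3 black — skip
        2→8: 8 black — skip
      2 black
      5 gray
        5→10: 10 black — skip
        5→1: 1 is gray → back edge
Back edge closes the cycle 1 → 4 → 13 → 5 → 1; its vertices are {1, 4, 5, 13}.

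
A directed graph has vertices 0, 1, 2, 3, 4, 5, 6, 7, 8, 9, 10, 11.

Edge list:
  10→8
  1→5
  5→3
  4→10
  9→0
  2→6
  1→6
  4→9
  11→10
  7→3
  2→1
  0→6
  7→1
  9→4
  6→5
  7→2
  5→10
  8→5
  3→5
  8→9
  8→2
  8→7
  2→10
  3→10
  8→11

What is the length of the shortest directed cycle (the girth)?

For each vertex v, BFS finds the shortest path from v back to v.
The shortest such closed walk is 9 → 4 → 9, length 2.

2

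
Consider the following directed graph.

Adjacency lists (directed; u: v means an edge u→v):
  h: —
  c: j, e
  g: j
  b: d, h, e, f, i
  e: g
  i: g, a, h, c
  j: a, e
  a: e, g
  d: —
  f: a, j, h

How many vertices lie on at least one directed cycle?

4

A vertex is on a directed cycle iff it belongs to a strongly connected component of size ≥ 2 (or has a self-loop).
The vertices on cycles are {a, e, g, j} — 4 in total.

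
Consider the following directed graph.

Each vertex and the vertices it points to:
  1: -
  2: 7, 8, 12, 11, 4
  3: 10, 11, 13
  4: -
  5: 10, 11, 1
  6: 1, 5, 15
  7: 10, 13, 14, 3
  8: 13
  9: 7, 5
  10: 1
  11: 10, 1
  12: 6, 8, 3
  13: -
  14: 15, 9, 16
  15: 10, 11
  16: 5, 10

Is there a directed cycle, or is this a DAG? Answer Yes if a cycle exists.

Yes

DFS with white/gray/black marking, starting from 15:
15 gray
  10 gray
    1 gray
    1 black
  10 black
  11 gray
    11→10: 10 black — skip
    11→1: 1 black — skip
  11 black
15 black
2 gray
  7 gray
    7→10: 10 black — skip
    13 gray
    13 black
    14 gray
      14→15: 15 black — skip
      9 gray
        9→7: 7 is gray → back edge
Back edge found, so a cycle exists: 7 → 14 → 9 → 7.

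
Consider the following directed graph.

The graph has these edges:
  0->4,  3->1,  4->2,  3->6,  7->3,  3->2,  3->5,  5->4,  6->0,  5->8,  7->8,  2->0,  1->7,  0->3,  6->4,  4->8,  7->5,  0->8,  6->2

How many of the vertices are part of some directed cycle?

8

A vertex is on a directed cycle iff it belongs to a strongly connected component of size ≥ 2 (or has a self-loop).
The vertices on cycles are {0, 1, 2, 3, 4, 5, 6, 7} — 8 in total.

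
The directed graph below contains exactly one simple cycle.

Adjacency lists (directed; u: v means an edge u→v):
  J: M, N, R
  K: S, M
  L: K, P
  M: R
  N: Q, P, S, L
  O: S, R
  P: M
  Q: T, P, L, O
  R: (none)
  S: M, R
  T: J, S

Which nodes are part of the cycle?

DFS with gray/black marking from N:
N gray
  Q gray
    T gray
      J gray
        M gray
          R gray
          R black
        M black
        J→N: N is gray → back edge
Back edge closes the cycle N → Q → T → J → N; its vertices are {J, N, Q, T}.

J, N, Q, T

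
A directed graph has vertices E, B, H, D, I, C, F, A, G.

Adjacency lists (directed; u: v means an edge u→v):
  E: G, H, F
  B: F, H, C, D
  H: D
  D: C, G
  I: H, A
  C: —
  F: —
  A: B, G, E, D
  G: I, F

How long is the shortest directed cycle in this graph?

For each vertex v, BFS finds the shortest path from v back to v.
The shortest such closed walk is A → G → I → A, length 3.

3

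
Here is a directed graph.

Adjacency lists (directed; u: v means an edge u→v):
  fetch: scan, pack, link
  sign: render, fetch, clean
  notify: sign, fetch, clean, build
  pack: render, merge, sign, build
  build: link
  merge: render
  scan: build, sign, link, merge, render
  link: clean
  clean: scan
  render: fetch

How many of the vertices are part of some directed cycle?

A vertex is on a directed cycle iff it belongs to a strongly connected component of size ≥ 2 (or has a self-loop).
The vertices on cycles are {link, pack, scan, sign, build, clean, fetch, merge, render} — 9 in total.

9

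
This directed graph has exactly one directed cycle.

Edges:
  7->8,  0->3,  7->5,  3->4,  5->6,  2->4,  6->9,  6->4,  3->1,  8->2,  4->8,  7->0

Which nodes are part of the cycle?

DFS with gray/black marking from 8:
8 gray
  2 gray
    4 gray
      4→8: 8 is gray → back edge
Back edge closes the cycle 8 → 2 → 4 → 8; its vertices are {2, 4, 8}.

2, 4, 8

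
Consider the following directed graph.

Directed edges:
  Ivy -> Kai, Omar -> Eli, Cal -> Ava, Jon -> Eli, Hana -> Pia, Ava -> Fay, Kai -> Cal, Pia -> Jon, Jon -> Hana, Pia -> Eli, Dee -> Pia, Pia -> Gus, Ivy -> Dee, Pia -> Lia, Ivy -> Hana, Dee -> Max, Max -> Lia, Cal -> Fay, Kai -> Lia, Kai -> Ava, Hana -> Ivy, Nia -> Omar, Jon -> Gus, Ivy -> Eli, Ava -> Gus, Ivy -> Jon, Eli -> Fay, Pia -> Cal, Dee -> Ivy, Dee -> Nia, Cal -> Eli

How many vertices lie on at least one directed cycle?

A vertex is on a directed cycle iff it belongs to a strongly connected component of size ≥ 2 (or has a self-loop).
The vertices on cycles are {Dee, Ivy, Jon, Pia, Hana} — 5 in total.

5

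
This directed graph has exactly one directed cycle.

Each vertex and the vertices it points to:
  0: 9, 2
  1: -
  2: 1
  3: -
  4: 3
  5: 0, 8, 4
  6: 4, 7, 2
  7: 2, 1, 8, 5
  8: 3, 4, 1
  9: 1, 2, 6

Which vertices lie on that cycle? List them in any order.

DFS with gray/black marking from 7:
7 gray
  2 gray
    1 gray
    1 black
  2 black
  7→1: 1 black — skip
  8 gray
    3 gray
    3 black
    4 gray
      4→3: 3 black — skip
    4 black
    8→1: 1 black — skip
  8 black
  5 gray
    0 gray
      9 gray
        9→1: 1 black — skip
        9→2: 2 black — skip
        6 gray
          6→4: 4 black — skip
          6→7: 7 is gray → back edge
Back edge closes the cycle 7 → 5 → 0 → 9 → 6 → 7; its vertices are {0, 5, 6, 7, 9}.

0, 5, 6, 7, 9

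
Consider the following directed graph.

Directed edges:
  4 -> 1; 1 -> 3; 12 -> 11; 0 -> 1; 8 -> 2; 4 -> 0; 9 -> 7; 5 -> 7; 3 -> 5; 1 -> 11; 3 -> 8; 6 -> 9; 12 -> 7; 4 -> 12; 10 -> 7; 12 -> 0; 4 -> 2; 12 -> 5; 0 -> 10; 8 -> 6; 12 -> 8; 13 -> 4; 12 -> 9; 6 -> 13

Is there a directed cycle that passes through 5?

5 lies on a cycle iff there is a path from 5 back to itself.
Exploring from 5, it never reaches itself; equivalently, its strongly connected component is a singleton.

No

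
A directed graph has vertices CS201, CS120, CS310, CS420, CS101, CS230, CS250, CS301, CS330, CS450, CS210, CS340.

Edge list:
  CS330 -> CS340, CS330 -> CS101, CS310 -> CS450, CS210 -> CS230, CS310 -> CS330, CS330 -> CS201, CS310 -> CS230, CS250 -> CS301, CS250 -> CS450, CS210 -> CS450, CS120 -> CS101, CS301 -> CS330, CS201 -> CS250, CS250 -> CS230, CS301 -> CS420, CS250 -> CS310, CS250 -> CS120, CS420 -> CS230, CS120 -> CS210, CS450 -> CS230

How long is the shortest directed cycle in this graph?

4

For each vertex v, BFS finds the shortest path from v back to v.
The shortest such closed walk is CS201 → CS250 → CS310 → CS330 → CS201, length 4.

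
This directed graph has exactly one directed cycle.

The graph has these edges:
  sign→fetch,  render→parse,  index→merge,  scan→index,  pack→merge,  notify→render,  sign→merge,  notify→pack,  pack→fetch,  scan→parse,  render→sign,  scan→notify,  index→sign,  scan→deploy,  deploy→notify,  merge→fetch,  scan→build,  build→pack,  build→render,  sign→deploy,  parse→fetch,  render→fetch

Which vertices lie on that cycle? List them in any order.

DFS with gray/black marking from deploy:
deploy gray
  notify gray
    pack gray
      fetch gray
      fetch black
      merge gray
        merge→fetch: fetch black — skip
      merge black
    pack black
    render gray
      render→fetch: fetch black — skip
      parse gray
        parse→fetch: fetch black — skip
      parse black
      sign gray
        sign→fetch: fetch black — skip
        sign→merge: merge black — skip
        sign→deploy: deploy is gray → back edge
Back edge closes the cycle deploy → notify → render → sign → deploy; its vertices are {sign, deploy, notify, render}.

sign, deploy, notify, render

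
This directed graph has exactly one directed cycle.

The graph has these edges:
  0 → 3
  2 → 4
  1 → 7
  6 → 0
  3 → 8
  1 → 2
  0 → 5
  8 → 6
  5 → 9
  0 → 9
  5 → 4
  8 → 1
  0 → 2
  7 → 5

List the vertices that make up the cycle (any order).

0, 3, 6, 8

DFS with gray/black marking from 3:
3 gray
  8 gray
    6 gray
      0 gray
        2 gray
          4 gray
          4 black
        2 black
        9 gray
        9 black
        5 gray
          5→4: 4 black — skip
          5→9: 9 black — skip
        5 black
        0→3: 3 is gray → back edge
Back edge closes the cycle 3 → 8 → 6 → 0 → 3; its vertices are {0, 3, 6, 8}.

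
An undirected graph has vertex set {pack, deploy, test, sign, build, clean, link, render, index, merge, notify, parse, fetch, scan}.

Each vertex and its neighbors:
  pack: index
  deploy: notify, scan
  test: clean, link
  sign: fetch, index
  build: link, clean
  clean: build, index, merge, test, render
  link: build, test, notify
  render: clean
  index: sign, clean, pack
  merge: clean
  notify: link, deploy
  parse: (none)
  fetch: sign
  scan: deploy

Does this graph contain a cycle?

Yes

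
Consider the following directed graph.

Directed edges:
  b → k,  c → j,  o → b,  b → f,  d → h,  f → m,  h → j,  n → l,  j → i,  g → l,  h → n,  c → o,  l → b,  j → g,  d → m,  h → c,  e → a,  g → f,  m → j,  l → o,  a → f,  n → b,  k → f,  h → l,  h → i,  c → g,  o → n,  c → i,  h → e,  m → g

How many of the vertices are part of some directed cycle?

A vertex is on a directed cycle iff it belongs to a strongly connected component of size ≥ 2 (or has a self-loop).
The vertices on cycles are {b, f, g, j, k, l, m, n, o} — 9 in total.

9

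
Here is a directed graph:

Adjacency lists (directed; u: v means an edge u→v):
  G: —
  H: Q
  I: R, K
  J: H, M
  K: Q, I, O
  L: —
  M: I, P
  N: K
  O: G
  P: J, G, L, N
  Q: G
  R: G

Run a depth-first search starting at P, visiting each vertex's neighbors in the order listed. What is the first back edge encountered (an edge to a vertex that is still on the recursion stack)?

DFS from P (visiting each vertex's neighbors in the order listed); mark gray on enter, black on exit:
P gray
  J gray
    H gray
      Q gray
        G gray
        G black
      Q black
    H black
    M gray
      I gray
        R gray
          R→G: G black — skip
        R black
        K gray
          K→Q: Q black — skip
          K→I: I is gray → back edge
First back edge: K → I.

K->I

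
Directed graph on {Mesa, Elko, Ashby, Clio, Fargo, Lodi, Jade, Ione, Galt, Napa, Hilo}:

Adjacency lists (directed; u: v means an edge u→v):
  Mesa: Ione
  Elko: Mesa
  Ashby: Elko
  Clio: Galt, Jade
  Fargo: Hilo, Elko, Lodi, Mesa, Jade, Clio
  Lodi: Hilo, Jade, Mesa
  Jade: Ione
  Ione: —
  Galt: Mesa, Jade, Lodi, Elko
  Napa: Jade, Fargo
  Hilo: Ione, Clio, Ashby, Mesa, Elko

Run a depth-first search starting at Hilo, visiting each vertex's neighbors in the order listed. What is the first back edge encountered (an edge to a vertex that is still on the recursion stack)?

DFS from Hilo (visiting each vertex's neighbors in the order listed); mark gray on enter, black on exit:
Hilo gray
  Ione gray
  Ione black
  Clio gray
    Galt gray
      Mesa gray
        Mesa→Ione: Ione black — skip
      Mesa black
      Jade gray
        Jade→Ione: Ione black — skip
      Jade black
      Lodi gray
        Lodi→Hilo: Hilo is gray → back edge
First back edge: Lodi → Hilo.

Lodi->Hilo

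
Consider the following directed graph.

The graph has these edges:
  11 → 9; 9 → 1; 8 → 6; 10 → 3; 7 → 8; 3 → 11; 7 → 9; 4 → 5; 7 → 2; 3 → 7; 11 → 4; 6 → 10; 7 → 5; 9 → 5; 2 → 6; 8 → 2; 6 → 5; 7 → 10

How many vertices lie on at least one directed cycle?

6

A vertex is on a directed cycle iff it belongs to a strongly connected component of size ≥ 2 (or has a self-loop).
The vertices on cycles are {2, 3, 6, 7, 8, 10} — 6 in total.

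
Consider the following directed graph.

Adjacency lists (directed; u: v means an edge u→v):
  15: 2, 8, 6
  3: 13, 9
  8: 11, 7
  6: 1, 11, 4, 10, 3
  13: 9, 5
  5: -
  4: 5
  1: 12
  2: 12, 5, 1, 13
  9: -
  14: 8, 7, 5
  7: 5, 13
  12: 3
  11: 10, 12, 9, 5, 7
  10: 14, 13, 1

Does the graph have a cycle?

Yes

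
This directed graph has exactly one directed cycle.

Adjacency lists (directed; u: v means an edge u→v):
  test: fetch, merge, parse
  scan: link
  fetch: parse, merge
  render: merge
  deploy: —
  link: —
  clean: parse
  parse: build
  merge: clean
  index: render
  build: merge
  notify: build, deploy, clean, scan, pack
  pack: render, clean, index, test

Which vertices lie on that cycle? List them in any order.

DFS with gray/black marking from clean:
clean gray
  parse gray
    build gray
      merge gray
        merge→clean: clean is gray → back edge
Back edge closes the cycle clean → parse → build → merge → clean; its vertices are {build, clean, merge, parse}.

build, clean, merge, parse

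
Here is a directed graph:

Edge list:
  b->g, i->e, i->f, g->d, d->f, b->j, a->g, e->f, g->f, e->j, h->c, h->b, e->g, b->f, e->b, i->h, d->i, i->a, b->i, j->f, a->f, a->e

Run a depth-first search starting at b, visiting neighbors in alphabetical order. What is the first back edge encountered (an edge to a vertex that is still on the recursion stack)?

e→b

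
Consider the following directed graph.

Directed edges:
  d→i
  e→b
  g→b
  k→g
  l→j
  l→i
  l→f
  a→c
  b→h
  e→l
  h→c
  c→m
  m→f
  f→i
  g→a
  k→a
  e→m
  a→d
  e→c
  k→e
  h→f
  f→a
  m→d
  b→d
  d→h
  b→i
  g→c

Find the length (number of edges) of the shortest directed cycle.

4

For each vertex v, BFS finds the shortest path from v back to v.
The shortest such closed walk is a → d → h → f → a, length 4.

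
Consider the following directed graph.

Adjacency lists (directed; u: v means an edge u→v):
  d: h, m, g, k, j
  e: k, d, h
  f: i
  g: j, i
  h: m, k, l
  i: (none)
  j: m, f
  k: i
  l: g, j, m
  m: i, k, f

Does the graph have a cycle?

DFS with white/gray/black marking, starting from i:
i gray
i black
d gray
  h gray
    m gray
      m→i: i black — skip
      k gray
        k→i: i black — skip
      k black
      f gray
        f→i: i black — skip
      f black
    m black
    h→k: k black — skip
    l gray
      g gray
        j gray
          j→m: m black — skip
          j→f: f black — skip
        j black
        g→i: i black — skip
      g black
      l→j: j black — skip
      l→m: m black — skip
    l black
  h black
  d→m: m black — skip
  d→g: g black — skip
  d→k: k black — skip
  d→j: j black — skip
d black
e gray
  e→k: k black — skip
  e→d: d black — skip
  e→h: h black — skip
e black
Every edge goes to a white or black vertex — no back edge, so the graph is acyclic.

No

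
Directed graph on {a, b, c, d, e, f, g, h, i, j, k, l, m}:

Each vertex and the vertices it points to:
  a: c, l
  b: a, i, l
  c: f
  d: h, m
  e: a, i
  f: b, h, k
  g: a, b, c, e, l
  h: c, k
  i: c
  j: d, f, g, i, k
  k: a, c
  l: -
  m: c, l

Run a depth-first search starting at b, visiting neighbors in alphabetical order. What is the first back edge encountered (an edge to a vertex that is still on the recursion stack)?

f->b

DFS from b (visiting neighbors in alphabetical order); mark gray on enter, black on exit:
b gray
  a gray
    c gray
      f gray
        f→b: b is gray → back edge
First back edge: f → b.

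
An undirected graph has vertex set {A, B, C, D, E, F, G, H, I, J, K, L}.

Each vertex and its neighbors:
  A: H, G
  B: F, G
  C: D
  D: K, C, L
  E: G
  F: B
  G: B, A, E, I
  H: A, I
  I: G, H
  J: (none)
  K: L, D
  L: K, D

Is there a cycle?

Yes

DFS, tracking each vertex's parent; an edge to a visited non-parent vertex closes a cycle.
Start from K:
visit K (parent –)
  visit L (parent K)
    L–K: parent, skip
    visit D (parent L)
      D–K: K visited and ≠ parent → cycle
Cycle: K – L – D – K.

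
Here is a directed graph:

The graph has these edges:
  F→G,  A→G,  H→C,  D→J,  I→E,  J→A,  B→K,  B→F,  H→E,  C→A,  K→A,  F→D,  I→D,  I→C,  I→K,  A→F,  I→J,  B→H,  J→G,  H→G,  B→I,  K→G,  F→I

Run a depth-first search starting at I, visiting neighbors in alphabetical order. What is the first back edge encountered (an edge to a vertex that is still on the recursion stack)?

DFS from I (visiting neighbors in alphabetical order); mark gray on enter, black on exit:
I gray
  C gray
    A gray
      F gray
        D gray
          J gray
            J→A: A is gray → back edge
First back edge: J → A.

J->A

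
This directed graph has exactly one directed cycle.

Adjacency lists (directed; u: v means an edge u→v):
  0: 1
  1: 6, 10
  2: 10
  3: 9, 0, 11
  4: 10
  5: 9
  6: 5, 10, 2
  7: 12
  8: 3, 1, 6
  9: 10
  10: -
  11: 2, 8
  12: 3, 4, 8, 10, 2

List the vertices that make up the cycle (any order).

3, 8, 11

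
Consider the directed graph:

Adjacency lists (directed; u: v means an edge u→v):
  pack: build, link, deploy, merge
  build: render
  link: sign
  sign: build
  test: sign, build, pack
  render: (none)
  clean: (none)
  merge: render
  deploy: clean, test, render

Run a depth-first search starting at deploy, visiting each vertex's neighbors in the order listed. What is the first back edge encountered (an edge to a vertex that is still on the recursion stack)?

pack->deploy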